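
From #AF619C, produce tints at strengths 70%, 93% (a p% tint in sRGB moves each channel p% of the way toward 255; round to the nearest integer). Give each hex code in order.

#AF619C is rgb(175, 97, 156).
70%: (175 + 56 = 231→231, 97 + 110.6 = 207.6→208, 156 + 69.3 = 225.3→225) → #E7D0E1
93%: (175 + 74.4 = 249.4→249, 97 + 146.94 = 243.94→244, 156 + 92.07 = 248.07→248) → #F9F4F8

#E7D0E1, #F9F4F8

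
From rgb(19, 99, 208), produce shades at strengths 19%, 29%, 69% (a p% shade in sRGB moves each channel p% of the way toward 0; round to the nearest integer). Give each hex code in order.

#0F50A8, #0D4694, #061F40

19%: (19 − 3.61 = 15.39→15, 99 − 18.81 = 80.19→80, 208 − 39.52 = 168.48→168) → #0F50A8
29%: (19 − 5.51 = 13.49→13, 99 − 28.71 = 70.29→70, 208 − 60.32 = 147.68→148) → #0D4694
69%: (19 − 13.11 = 5.89→6, 99 − 68.31 = 30.69→31, 208 − 143.52 = 64.48→64) → #061F40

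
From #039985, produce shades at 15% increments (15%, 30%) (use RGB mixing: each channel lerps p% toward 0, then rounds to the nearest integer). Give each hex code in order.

#039985 is rgb(3, 153, 133).
15%: (3→3, 153 − 22.95 = 130.05→130, 133 − 19.95 = 113.05→113) → #038271
30%: (3 − 0.9 = 2.1→2, 153 − 45.9 = 107.1→107, 133 − 39.9 = 93.1→93) → #026b5d

#038271, #026b5d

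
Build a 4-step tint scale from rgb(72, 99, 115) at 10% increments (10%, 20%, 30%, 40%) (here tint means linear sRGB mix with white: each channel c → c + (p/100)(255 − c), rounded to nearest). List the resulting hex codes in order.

#5A7381, #6D828F, #7F929D, #91A1AB

10%: (72 + 18.3 = 90.3→90, 99 + 15.6 = 114.6→115, 115 + 14 = 129→129) → #5A7381
20%: (72 + 36.6 = 108.6→109, 99 + 31.2 = 130.2→130, 115 + 28 = 143→143) → #6D828F
30%: (72 + 54.9 = 126.9→127, 99 + 46.8 = 145.8→146, 115 + 42 = 157→157) → #7F929D
40%: (72 + 73.2 = 145.2→145, 99 + 62.4 = 161.4→161, 115 + 56 = 171→171) → #91A1AB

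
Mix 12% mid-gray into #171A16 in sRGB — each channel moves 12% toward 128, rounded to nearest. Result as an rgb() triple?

#171A16 is rgb(23, 26, 22).
Lerp each channel 12% toward 128:
  R: 23 + 12.6 = 35.6 → 36
  G: 26 + 0.12×(128−26) = 26 + 12.24 = 38.24 → 38
  B: 22 + 0.12×(128−22) = 22 + 12.72 = 34.72 → 35

rgb(36, 38, 35)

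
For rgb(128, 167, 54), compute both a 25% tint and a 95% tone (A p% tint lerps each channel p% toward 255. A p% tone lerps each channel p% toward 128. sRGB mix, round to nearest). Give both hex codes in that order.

25% tint:
  R: 128 + 31.75 = 159.75 → 160
  G: 167 + 22 = 189 → 189
  B: 54 + 0.25×(255−54) = 54 + 50.25 = 104.25 → 104
  → #A0BD68
95% tone:
  R: 128 + 0.95×(128−128) = 128 + 0 = 128 → 128
  G: 167 − 37.05 = 129.95 → 130
  B: 54 + 0.95×(128−54) = 54 + 70.3 = 124.3 → 124
  → #80827C

#A0BD68, #80827C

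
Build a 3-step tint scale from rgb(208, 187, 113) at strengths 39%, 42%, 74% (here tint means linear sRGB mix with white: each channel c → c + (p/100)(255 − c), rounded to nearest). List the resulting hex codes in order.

#E2D6A8, #E4D8AD, #F3EDDA

39%: (208 + 18.33 = 226.33→226, 187 + 26.52 = 213.52→214, 113 + 55.38 = 168.38→168) → #E2D6A8
42%: (208 + 19.74 = 227.74→228, 187 + 28.56 = 215.56→216, 113 + 59.64 = 172.64→173) → #E4D8AD
74%: (208 + 34.78 = 242.78→243, 187 + 50.32 = 237.32→237, 113 + 105.08 = 218.08→218) → #F3EDDA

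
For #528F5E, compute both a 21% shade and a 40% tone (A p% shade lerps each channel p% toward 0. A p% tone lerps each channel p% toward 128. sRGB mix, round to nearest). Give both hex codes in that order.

#528F5E is rgb(82, 143, 94).
21% shade:
  R: 82 + 0.21×(0−82) = 82 − 17.22 = 64.78 → 65
  G: 143 + 0.21×(0−143) = 143 − 30.03 = 112.97 → 113
  B: 94 − 19.74 = 74.26 → 74
  → #41714A
40% tone:
  R: 82 + 0.4×(128−82) = 82 + 18.4 = 100.4 → 100
  G: 143 + 0.4×(128−143) = 143 − 6 = 137 → 137
  B: 94 + 0.4×(128−94) = 94 + 13.6 = 107.6 → 108
  → #64896C

#41714A, #64896C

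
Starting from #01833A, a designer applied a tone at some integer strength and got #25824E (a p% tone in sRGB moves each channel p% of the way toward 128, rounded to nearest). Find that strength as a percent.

#01833A is rgb(1, 131, 58); #25824E is rgb(37, 130, 78).
On the R channel (widest range): 37 ≈ 1 + (p/100)(128 − 1), so p ≈ 100×(37 − 1)/(128 − 1) = 3600/127 = 28.35.
p = 28 reproduces all three channels after rounding.

28%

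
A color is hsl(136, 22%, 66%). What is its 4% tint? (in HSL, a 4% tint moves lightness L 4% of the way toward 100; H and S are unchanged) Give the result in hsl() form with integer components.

hsl(136, 22%, 67%)

L moves 4% from 66 toward 100: 66 + 1.36 = 67.36 → 67.
H and S are unchanged.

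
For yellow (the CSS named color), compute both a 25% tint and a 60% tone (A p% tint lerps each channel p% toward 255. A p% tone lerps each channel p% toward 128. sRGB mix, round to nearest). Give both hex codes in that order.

CSS yellow is rgb(255, 255, 0).
25% tint:
  R: 255 + 0.25×(255−255) = 255 + 0 = 255 → 255
  G: 255 + 0 = 255 → 255
  B: 0 + 0.25×(255−0) = 0 + 63.75 = 63.75 → 64
  → #ffff40
60% tone:
  R: 255 − 76.2 = 178.8 → 179
  G: 255 − 76.2 = 178.8 → 179
  B: 0 + 76.8 = 76.8 → 77
  → #b3b34d

#ffff40, #b3b34d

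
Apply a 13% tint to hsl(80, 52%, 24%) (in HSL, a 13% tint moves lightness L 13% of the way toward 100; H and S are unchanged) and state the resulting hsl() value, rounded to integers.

hsl(80, 52%, 34%)

L moves 13% from 24 toward 100: 24 + 9.88 = 33.88 → 34.
H and S are unchanged.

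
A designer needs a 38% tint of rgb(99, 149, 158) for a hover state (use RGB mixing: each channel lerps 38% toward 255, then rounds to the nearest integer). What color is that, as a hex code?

Per channel, c → c + 0.38(255 − c):
  R: 99 + 0.38×(255−99) = 99 + 59.28 = 158.28 → 158
  G: 149 + 40.28 = 189.28 → 189
  B: 158 + 0.38×(255−158) = 158 + 36.86 = 194.86 → 195
rgb(158, 189, 195) = #9EBDC3.

#9EBDC3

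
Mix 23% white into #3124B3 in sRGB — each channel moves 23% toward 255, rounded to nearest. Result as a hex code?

#6056C4

#3124B3 is rgb(49, 36, 179).
Lerp each channel 23% toward 255:
  R: 49 + 0.23×(255−49) = 49 + 47.38 = 96.38 → 96
  G: 36 + 50.37 = 86.37 → 86
  B: 179 + 17.48 = 196.48 → 196
rgb(96, 86, 196) = #6056C4.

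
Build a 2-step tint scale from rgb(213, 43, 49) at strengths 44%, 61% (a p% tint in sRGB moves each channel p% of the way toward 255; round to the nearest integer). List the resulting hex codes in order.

#E7888C, #EFACAF

44%: (213 + 18.48 = 231.48→231, 43 + 93.28 = 136.28→136, 49 + 90.64 = 139.64→140) → #E7888C
61%: (213 + 25.62 = 238.62→239, 43 + 129.32 = 172.32→172, 49 + 125.66 = 174.66→175) → #EFACAF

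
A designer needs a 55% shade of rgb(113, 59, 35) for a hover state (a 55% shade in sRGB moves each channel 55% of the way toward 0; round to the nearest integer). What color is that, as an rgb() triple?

Per channel, c → c + 0.55(0 − c):
  R: 113 + 0.55×(0−113) = 113 − 62.15 = 50.85 → 51
  G: 59 − 32.45 = 26.55 → 27
  B: 35 + 0.55×(0−35) = 35 − 19.25 = 15.75 → 16

rgb(51, 27, 16)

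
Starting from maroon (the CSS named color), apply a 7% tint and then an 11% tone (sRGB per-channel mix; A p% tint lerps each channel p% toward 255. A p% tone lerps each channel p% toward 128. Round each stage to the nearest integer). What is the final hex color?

CSS maroon is rgb(128, 0, 0).
A 7% tint moves each channel 7% toward 255:
  R: 128 + 8.89 = 136.89 → 137
  G: 0 + 17.85 = 17.85 → 18
  B: 0 + 0.07×(255−0) = 0 + 17.85 = 17.85 → 18
After the tint: rgb(137, 18, 18) = #891212.
Per channel, c → c + 0.11(128 − c):
  R: 137 − 0.99 = 136.01 → 136
  G: 18 + 0.11×(128−18) = 18 + 12.1 = 30.1 → 30
  B: 18 + 0.11×(128−18) = 18 + 12.1 = 30.1 → 30
rgb(136, 30, 30) = #881e1e.

#881e1e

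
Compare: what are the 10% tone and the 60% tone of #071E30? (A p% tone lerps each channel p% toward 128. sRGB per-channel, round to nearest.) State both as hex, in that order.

#132838, #505960

#071E30 is rgb(7, 30, 48).
10% tone:
  R: 7 + 0.1×(128−7) = 7 + 12.1 = 19.1 → 19
  G: 30 + 0.1×(128−30) = 30 + 9.8 = 39.8 → 40
  B: 48 + 8 = 56 → 56
  → #132838
60% tone:
  R: 7 + 72.6 = 79.6 → 80
  G: 30 + 0.6×(128−30) = 30 + 58.8 = 88.8 → 89
  B: 48 + 48 = 96 → 96
  → #505960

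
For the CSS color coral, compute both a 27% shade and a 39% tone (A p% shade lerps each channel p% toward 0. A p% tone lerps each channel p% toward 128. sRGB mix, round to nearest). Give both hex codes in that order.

CSS coral is rgb(255, 127, 80).
27% shade:
  R: 255 − 68.85 = 186.15 → 186
  G: 127 + 0.27×(0−127) = 127 − 34.29 = 92.71 → 93
  B: 80 + 0.27×(0−80) = 80 − 21.6 = 58.4 → 58
  → #BA5D3A
39% tone:
  R: 255 − 49.53 = 205.47 → 205
  G: 127 + 0.39×(128−127) = 127 + 0.39 = 127.39 → 127
  B: 80 + 18.72 = 98.72 → 99
  → #CD7F63

#BA5D3A, #CD7F63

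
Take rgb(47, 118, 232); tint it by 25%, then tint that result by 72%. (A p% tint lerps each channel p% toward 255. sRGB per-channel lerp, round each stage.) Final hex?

Lerp each channel 25% toward 255:
  R: 47 + 0.25×(255−47) = 47 + 52 = 99 → 99
  G: 118 + 34.25 = 152.25 → 152
  B: 232 + 0.25×(255−232) = 232 + 5.75 = 237.75 → 238
After the tint: rgb(99, 152, 238) = #6398ee.
Lerp each channel 72% toward 255:
  R: 99 + 112.32 = 211.32 → 211
  G: 152 + 0.72×(255−152) = 152 + 74.16 = 226.16 → 226
  B: 238 + 0.72×(255−238) = 238 + 12.24 = 250.24 → 250
rgb(211, 226, 250) = #d3e2fa.

#d3e2fa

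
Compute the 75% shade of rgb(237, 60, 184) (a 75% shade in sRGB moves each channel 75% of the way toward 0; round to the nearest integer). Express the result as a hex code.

#3B0F2E

Lerp each channel 75% toward 0:
  R: 237 − 177.75 = 59.25 → 59
  G: 60 + 0.75×(0−60) = 60 − 45 = 15 → 15
  B: 184 + 0.75×(0−184) = 184 − 138 = 46 → 46
rgb(59, 15, 46) = #3B0F2E.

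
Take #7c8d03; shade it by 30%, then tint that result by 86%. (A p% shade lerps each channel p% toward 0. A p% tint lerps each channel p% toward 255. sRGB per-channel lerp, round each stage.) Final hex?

#7c8d03 is rgb(124, 141, 3).
Per channel, c → c + 0.3(0 − c):
  R: 124 + 0.3×(0−124) = 124 − 37.2 = 86.8 → 87
  G: 141 + 0.3×(0−141) = 141 − 42.3 = 98.7 → 99
  B: 3 + 0.3×(0−3) = 3 − 0.9 = 2.1 → 2
After the shade: rgb(87, 99, 2) = #576302.
Per channel, c → c + 0.86(255 − c):
  R: 87 + 0.86×(255−87) = 87 + 144.48 = 231.48 → 231
  G: 99 + 0.86×(255−99) = 99 + 134.16 = 233.16 → 233
  B: 2 + 0.86×(255−2) = 2 + 217.58 = 219.58 → 220
rgb(231, 233, 220) = #e7e9dc.

#e7e9dc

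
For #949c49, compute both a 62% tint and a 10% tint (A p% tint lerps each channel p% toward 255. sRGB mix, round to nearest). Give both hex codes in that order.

#949c49 is rgb(148, 156, 73).
62% tint:
  R: 148 + 66.34 = 214.34 → 214
  G: 156 + 0.62×(255−156) = 156 + 61.38 = 217.38 → 217
  B: 73 + 112.84 = 185.84 → 186
  → #d6d9ba
10% tint:
  R: 148 + 0.1×(255−148) = 148 + 10.7 = 158.7 → 159
  G: 156 + 9.9 = 165.9 → 166
  B: 73 + 18.2 = 91.2 → 91
  → #9fa65b

#d6d9ba, #9fa65b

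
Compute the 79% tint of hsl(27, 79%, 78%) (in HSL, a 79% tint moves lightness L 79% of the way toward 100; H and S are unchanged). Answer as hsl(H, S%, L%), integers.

hsl(27, 79%, 95%)

L moves 79% from 78 toward 100: 78 + 17.38 = 95.38 → 95.
H and S are unchanged.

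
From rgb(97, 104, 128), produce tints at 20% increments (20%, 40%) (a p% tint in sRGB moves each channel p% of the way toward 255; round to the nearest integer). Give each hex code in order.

#818699, #A0A4B3

20%: (97 + 31.6 = 128.6→129, 104 + 30.2 = 134.2→134, 128 + 25.4 = 153.4→153) → #818699
40%: (97 + 63.2 = 160.2→160, 104 + 60.4 = 164.4→164, 128 + 50.8 = 178.8→179) → #A0A4B3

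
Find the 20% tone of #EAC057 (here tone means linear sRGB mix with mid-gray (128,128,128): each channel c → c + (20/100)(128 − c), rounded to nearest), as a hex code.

#D5B35F

#EAC057 is rgb(234, 192, 87).
Lerp each channel 20% toward 128:
  R: 234 + 0.2×(128−234) = 234 − 21.2 = 212.8 → 213
  G: 192 − 12.8 = 179.2 → 179
  B: 87 + 0.2×(128−87) = 87 + 8.2 = 95.2 → 95
rgb(213, 179, 95) = #D5B35F.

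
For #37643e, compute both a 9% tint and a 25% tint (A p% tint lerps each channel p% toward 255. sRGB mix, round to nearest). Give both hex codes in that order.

#37643e is rgb(55, 100, 62).
9% tint:
  R: 55 + 0.09×(255−55) = 55 + 18 = 73 → 73
  G: 100 + 13.95 = 113.95 → 114
  B: 62 + 0.09×(255−62) = 62 + 17.37 = 79.37 → 79
  → #49724f
25% tint:
  R: 55 + 0.25×(255−55) = 55 + 50 = 105 → 105
  G: 100 + 0.25×(255−100) = 100 + 38.75 = 138.75 → 139
  B: 62 + 0.25×(255−62) = 62 + 48.25 = 110.25 → 110
  → #698b6e

#49724f, #698b6e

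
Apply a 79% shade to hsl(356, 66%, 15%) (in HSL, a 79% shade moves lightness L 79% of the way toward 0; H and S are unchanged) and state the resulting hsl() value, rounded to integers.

L moves 79% from 15 toward 0: 15 − 11.85 = 3.15 → 3.
H and S are unchanged.

hsl(356, 66%, 3%)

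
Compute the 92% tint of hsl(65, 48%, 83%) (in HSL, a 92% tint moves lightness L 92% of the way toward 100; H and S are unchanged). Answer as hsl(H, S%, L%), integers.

L moves 92% from 83 toward 100: 83 + 15.64 = 98.64 → 99.
H and S are unchanged.

hsl(65, 48%, 99%)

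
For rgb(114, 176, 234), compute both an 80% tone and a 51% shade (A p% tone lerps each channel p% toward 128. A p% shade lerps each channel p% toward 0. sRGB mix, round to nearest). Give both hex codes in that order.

80% tone:
  R: 114 + 0.8×(128−114) = 114 + 11.2 = 125.2 → 125
  G: 176 + 0.8×(128−176) = 176 − 38.4 = 137.6 → 138
  B: 234 − 84.8 = 149.2 → 149
  → #7D8A95
51% shade:
  R: 114 + 0.51×(0−114) = 114 − 58.14 = 55.86 → 56
  G: 176 − 89.76 = 86.24 → 86
  B: 234 + 0.51×(0−234) = 234 − 119.34 = 114.66 → 115
  → #385673

#7D8A95, #385673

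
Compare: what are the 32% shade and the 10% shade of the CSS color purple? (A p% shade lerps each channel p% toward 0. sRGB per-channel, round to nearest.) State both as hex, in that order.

CSS purple is rgb(128, 0, 128).
32% shade:
  R: 128 − 40.96 = 87.04 → 87
  G: 0 + 0.32×(0−0) = 0 + 0 = 0 → 0
  B: 128 − 40.96 = 87.04 → 87
  → #570057
10% shade:
  R: 128 − 12.8 = 115.2 → 115
  G: 0 + 0.1×(0−0) = 0 + 0 = 0 → 0
  B: 128 + 0.1×(0−128) = 128 − 12.8 = 115.2 → 115
  → #730073

#570057, #730073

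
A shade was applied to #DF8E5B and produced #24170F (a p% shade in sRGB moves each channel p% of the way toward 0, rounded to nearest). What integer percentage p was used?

#DF8E5B is rgb(223, 142, 91); #24170F is rgb(36, 23, 15).
On the R channel (widest range): 36 ≈ 223 + (p/100)(0 − 223), so p ≈ 100×(36 − 223)/(0 − 223) = -18700/-223 = 83.86.
p = 84 reproduces all three channels after rounding.

84%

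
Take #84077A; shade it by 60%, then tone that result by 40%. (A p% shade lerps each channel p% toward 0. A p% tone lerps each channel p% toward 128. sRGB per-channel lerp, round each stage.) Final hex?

#533551

#84077A is rgb(132, 7, 122).
Lerp each channel 60% toward 0:
  R: 132 − 79.2 = 52.8 → 53
  G: 7 − 4.2 = 2.8 → 3
  B: 122 + 0.6×(0−122) = 122 − 73.2 = 48.8 → 49
After the shade: rgb(53, 3, 49) = #350331.
Per channel, c → c + 0.4(128 − c):
  R: 53 + 30 = 83 → 83
  G: 3 + 50 = 53 → 53
  B: 49 + 0.4×(128−49) = 49 + 31.6 = 80.6 → 81
rgb(83, 53, 81) = #533551.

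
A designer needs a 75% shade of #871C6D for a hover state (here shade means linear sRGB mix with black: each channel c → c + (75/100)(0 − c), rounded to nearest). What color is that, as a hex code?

#22071B

#871C6D is rgb(135, 28, 109).
Per channel, c → c + 0.75(0 − c):
  R: 135 − 101.25 = 33.75 → 34
  G: 28 + 0.75×(0−28) = 28 − 21 = 7 → 7
  B: 109 + 0.75×(0−109) = 109 − 81.75 = 27.25 → 27
rgb(34, 7, 27) = #22071B.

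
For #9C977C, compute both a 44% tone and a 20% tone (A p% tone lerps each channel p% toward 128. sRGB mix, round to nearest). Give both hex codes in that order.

#9C977C is rgb(156, 151, 124).
44% tone:
  R: 156 − 12.32 = 143.68 → 144
  G: 151 − 10.12 = 140.88 → 141
  B: 124 + 0.44×(128−124) = 124 + 1.76 = 125.76 → 126
  → #908D7E
20% tone:
  R: 156 − 5.6 = 150.4 → 150
  G: 151 − 4.6 = 146.4 → 146
  B: 124 + 0.2×(128−124) = 124 + 0.8 = 124.8 → 125
  → #96927D

#908D7E, #96927D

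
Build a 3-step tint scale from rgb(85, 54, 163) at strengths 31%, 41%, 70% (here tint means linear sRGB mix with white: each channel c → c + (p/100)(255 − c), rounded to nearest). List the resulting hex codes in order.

#8A74C0, #9B88C9, #CCC3E3

31%: (85 + 52.7 = 137.7→138, 54 + 62.31 = 116.31→116, 163 + 28.52 = 191.52→192) → #8A74C0
41%: (85 + 69.7 = 154.7→155, 54 + 82.41 = 136.41→136, 163 + 37.72 = 200.72→201) → #9B88C9
70%: (85 + 119 = 204→204, 54 + 140.7 = 194.7→195, 163 + 64.4 = 227.4→227) → #CCC3E3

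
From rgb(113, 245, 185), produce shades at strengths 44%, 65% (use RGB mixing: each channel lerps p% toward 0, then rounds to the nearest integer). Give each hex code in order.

#3F8968, #285641

44%: (113 − 49.72 = 63.28→63, 245 − 107.8 = 137.2→137, 185 − 81.4 = 103.6→104) → #3F8968
65%: (113 − 73.45 = 39.55→40, 245 − 159.25 = 85.75→86, 185 − 120.25 = 64.75→65) → #285641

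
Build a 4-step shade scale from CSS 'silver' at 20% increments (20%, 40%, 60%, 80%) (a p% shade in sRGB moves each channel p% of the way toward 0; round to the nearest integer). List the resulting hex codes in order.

#9a9a9a, #737373, #4d4d4d, #262626

CSS silver is rgb(192, 192, 192).
20%: (192 − 38.4 = 153.6→154, 192 − 38.4 = 153.6→154, 192 − 38.4 = 153.6→154) → #9a9a9a
40%: (192 − 76.8 = 115.2→115, 192 − 76.8 = 115.2→115, 192 − 76.8 = 115.2→115) → #737373
60%: (192 − 115.2 = 76.8→77, 192 − 115.2 = 76.8→77, 192 − 115.2 = 76.8→77) → #4d4d4d
80%: (192 − 153.6 = 38.4→38, 192 − 153.6 = 38.4→38, 192 − 153.6 = 38.4→38) → #262626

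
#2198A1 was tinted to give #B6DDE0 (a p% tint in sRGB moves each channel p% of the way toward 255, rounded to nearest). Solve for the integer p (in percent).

#2198A1 is rgb(33, 152, 161); #B6DDE0 is rgb(182, 221, 224).
On the R channel (widest range): 182 ≈ 33 + (p/100)(255 − 33), so p ≈ 100×(182 − 33)/(255 − 33) = 14900/222 = 67.12.
p = 67 reproduces all three channels after rounding.

67%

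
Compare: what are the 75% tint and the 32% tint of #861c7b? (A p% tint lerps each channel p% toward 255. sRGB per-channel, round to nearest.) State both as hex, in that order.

#e1c6de, #ad65a5

#861c7b is rgb(134, 28, 123).
75% tint:
  R: 134 + 0.75×(255−134) = 134 + 90.75 = 224.75 → 225
  G: 28 + 0.75×(255−28) = 28 + 170.25 = 198.25 → 198
  B: 123 + 0.75×(255−123) = 123 + 99 = 222 → 222
  → #e1c6de
32% tint:
  R: 134 + 0.32×(255−134) = 134 + 38.72 = 172.72 → 173
  G: 28 + 72.64 = 100.64 → 101
  B: 123 + 0.32×(255−123) = 123 + 42.24 = 165.24 → 165
  → #ad65a5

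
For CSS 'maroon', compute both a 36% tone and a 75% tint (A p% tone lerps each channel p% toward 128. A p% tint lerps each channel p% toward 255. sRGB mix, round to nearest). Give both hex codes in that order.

#802e2e, #dfbfbf

CSS maroon is rgb(128, 0, 0).
36% tone:
  R: 128 + 0.36×(128−128) = 128 + 0 = 128 → 128
  G: 0 + 46.08 = 46.08 → 46
  B: 0 + 0.36×(128−0) = 0 + 46.08 = 46.08 → 46
  → #802e2e
75% tint:
  R: 128 + 95.25 = 223.25 → 223
  G: 0 + 0.75×(255−0) = 0 + 191.25 = 191.25 → 191
  B: 0 + 191.25 = 191.25 → 191
  → #dfbfbf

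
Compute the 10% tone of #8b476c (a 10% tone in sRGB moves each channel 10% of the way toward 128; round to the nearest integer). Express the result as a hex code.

#8a4d6e

#8b476c is rgb(139, 71, 108).
A 10% tone moves each channel 10% toward 128:
  R: 139 + 0.1×(128−139) = 139 − 1.1 = 137.9 → 138
  G: 71 + 0.1×(128−71) = 71 + 5.7 = 76.7 → 77
  B: 108 + 0.1×(128−108) = 108 + 2 = 110 → 110
rgb(138, 77, 110) = #8a4d6e.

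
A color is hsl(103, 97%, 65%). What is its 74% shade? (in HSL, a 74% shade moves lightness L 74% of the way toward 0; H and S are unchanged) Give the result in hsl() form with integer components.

L moves 74% from 65 toward 0: 65 − 48.1 = 16.9 → 17.
H and S are unchanged.

hsl(103, 97%, 17%)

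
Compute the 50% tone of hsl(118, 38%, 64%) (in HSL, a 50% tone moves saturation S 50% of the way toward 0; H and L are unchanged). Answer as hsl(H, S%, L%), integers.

hsl(118, 19%, 64%)

S moves 50% from 38 toward 0: 38 − 19 = 19 → 19.
H and L are unchanged.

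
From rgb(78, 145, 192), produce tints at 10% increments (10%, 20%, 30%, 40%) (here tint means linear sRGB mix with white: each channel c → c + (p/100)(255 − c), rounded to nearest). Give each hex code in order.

#609CC6, #71A7CD, #83B2D3, #95BDD9

10%: (78 + 17.7 = 95.7→96, 145 + 11 = 156→156, 192 + 6.3 = 198.3→198) → #609CC6
20%: (78 + 35.4 = 113.4→113, 145 + 22 = 167→167, 192 + 12.6 = 204.6→205) → #71A7CD
30%: (78 + 53.1 = 131.1→131, 145 + 33 = 178→178, 192 + 18.9 = 210.9→211) → #83B2D3
40%: (78 + 70.8 = 148.8→149, 145 + 44 = 189→189, 192 + 25.2 = 217.2→217) → #95BDD9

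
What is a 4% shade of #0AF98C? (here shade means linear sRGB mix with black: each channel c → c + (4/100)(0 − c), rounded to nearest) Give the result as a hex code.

#0AF98C is rgb(10, 249, 140).
A 4% shade moves each channel 4% toward 0:
  R: 10 + 0.04×(0−10) = 10 − 0.4 = 9.6 → 10
  G: 249 + 0.04×(0−249) = 249 − 9.96 = 239.04 → 239
  B: 140 + 0.04×(0−140) = 140 − 5.6 = 134.4 → 134
rgb(10, 239, 134) = #0AEF86.

#0AEF86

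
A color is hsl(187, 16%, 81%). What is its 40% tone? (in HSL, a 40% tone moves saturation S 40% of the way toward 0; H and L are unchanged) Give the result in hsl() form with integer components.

hsl(187, 10%, 81%)

S moves 40% from 16 toward 0: 16 − 6.4 = 9.6 → 10.
H and L are unchanged.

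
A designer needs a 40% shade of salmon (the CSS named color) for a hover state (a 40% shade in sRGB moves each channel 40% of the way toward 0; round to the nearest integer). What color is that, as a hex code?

CSS salmon is rgb(250, 128, 114).
A 40% shade moves each channel 40% toward 0:
  R: 250 + 0.4×(0−250) = 250 − 100 = 150 → 150
  G: 128 + 0.4×(0−128) = 128 − 51.2 = 76.8 → 77
  B: 114 − 45.6 = 68.4 → 68
rgb(150, 77, 68) = #964d44.

#964d44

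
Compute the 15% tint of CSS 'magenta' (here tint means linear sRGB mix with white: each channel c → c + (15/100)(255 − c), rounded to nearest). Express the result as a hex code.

CSS magenta is rgb(255, 0, 255).
Lerp each channel 15% toward 255:
  R: 255 + 0 = 255 → 255
  G: 0 + 38.25 = 38.25 → 38
  B: 255 + 0.15×(255−255) = 255 + 0 = 255 → 255
rgb(255, 38, 255) = #ff26ff.

#ff26ff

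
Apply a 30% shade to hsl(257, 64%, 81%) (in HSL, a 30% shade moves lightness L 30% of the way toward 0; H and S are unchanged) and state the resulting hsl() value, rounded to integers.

hsl(257, 64%, 57%)

L moves 30% from 81 toward 0: 81 − 24.3 = 56.7 → 57.
H and S are unchanged.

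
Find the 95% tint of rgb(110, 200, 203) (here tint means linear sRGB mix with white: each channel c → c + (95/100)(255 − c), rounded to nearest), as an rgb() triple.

rgb(248, 252, 252)

Per channel, c → c + 0.95(255 − c):
  R: 110 + 0.95×(255−110) = 110 + 137.75 = 247.75 → 248
  G: 200 + 0.95×(255−200) = 200 + 52.25 = 252.25 → 252
  B: 203 + 49.4 = 252.4 → 252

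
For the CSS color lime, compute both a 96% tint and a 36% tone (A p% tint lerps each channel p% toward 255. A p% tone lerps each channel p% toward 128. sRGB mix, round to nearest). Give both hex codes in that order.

#F5FFF5, #2ED12E

CSS lime is rgb(0, 255, 0).
96% tint:
  R: 0 + 244.8 = 244.8 → 245
  G: 255 + 0.96×(255−255) = 255 + 0 = 255 → 255
  B: 0 + 0.96×(255−0) = 0 + 244.8 = 244.8 → 245
  → #F5FFF5
36% tone:
  R: 0 + 46.08 = 46.08 → 46
  G: 255 + 0.36×(128−255) = 255 − 45.72 = 209.28 → 209
  B: 0 + 46.08 = 46.08 → 46
  → #2ED12E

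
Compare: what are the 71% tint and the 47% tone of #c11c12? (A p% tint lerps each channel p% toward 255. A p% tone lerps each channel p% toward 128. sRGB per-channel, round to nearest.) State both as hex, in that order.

#c11c12 is rgb(193, 28, 18).
71% tint:
  R: 193 + 0.71×(255−193) = 193 + 44.02 = 237.02 → 237
  G: 28 + 0.71×(255−28) = 28 + 161.17 = 189.17 → 189
  B: 18 + 168.27 = 186.27 → 186
  → #edbdba
47% tone:
  R: 193 + 0.47×(128−193) = 193 − 30.55 = 162.45 → 162
  G: 28 + 0.47×(128−28) = 28 + 47 = 75 → 75
  B: 18 + 0.47×(128−18) = 18 + 51.7 = 69.7 → 70
  → #a24b46

#edbdba, #a24b46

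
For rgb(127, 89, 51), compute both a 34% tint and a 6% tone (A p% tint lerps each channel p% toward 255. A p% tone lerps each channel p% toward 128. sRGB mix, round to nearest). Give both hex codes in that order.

#AB9178, #7F5B38

34% tint:
  R: 127 + 0.34×(255−127) = 127 + 43.52 = 170.52 → 171
  G: 89 + 0.34×(255−89) = 89 + 56.44 = 145.44 → 145
  B: 51 + 69.36 = 120.36 → 120
  → #AB9178
6% tone:
  R: 127 + 0.06 = 127.06 → 127
  G: 89 + 0.06×(128−89) = 89 + 2.34 = 91.34 → 91
  B: 51 + 4.62 = 55.62 → 56
  → #7F5B38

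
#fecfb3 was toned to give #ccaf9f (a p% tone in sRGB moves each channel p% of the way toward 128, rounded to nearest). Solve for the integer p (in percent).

40%

#fecfb3 is rgb(254, 207, 179); #ccaf9f is rgb(204, 175, 159).
On the R channel (widest range): 204 ≈ 254 + (p/100)(128 − 254), so p ≈ 100×(204 − 254)/(128 − 254) = -5000/-126 = 39.68.
p = 40 reproduces all three channels after rounding.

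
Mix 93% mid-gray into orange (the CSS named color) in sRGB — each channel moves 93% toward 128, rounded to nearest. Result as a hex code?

#898377

CSS orange is rgb(255, 165, 0).
Lerp each channel 93% toward 128:
  R: 255 − 118.11 = 136.89 → 137
  G: 165 + 0.93×(128−165) = 165 − 34.41 = 130.59 → 131
  B: 0 + 119.04 = 119.04 → 119
rgb(137, 131, 119) = #898377.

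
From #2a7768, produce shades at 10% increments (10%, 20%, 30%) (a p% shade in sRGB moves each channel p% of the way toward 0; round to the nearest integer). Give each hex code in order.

#2a7768 is rgb(42, 119, 104).
10%: (42 − 4.2 = 37.8→38, 119 − 11.9 = 107.1→107, 104 − 10.4 = 93.6→94) → #266b5e
20%: (42 − 8.4 = 33.6→34, 119 − 23.8 = 95.2→95, 104 − 20.8 = 83.2→83) → #225f53
30%: (42 − 12.6 = 29.4→29, 119 − 35.7 = 83.3→83, 104 − 31.2 = 72.8→73) → #1d5349

#266b5e, #225f53, #1d5349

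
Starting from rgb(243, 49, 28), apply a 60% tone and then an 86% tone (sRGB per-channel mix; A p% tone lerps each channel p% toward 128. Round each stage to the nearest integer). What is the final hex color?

A 60% tone moves each channel 60% toward 128:
  R: 243 + 0.6×(128−243) = 243 − 69 = 174 → 174
  G: 49 + 0.6×(128−49) = 49 + 47.4 = 96.4 → 96
  B: 28 + 0.6×(128−28) = 28 + 60 = 88 → 88
After the tone: rgb(174, 96, 88) = #ae6058.
An 86% tone moves each channel 86% toward 128:
  R: 174 + 0.86×(128−174) = 174 − 39.56 = 134.44 → 134
  G: 96 + 0.86×(128−96) = 96 + 27.52 = 123.52 → 124
  B: 88 + 0.86×(128−88) = 88 + 34.4 = 122.4 → 122
rgb(134, 124, 122) = #867c7a.

#867c7a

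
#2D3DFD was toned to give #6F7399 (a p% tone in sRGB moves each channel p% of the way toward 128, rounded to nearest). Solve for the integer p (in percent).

80%

#2D3DFD is rgb(45, 61, 253); #6F7399 is rgb(111, 115, 153).
On the B channel (widest range): 153 ≈ 253 + (p/100)(128 − 253), so p ≈ 100×(153 − 253)/(128 − 253) = -10000/-125 = 80.00.
p = 80 reproduces all three channels after rounding.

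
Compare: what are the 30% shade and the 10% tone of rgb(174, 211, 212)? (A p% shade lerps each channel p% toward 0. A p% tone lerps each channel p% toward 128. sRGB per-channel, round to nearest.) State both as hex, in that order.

30% shade:
  R: 174 + 0.3×(0−174) = 174 − 52.2 = 121.8 → 122
  G: 211 − 63.3 = 147.7 → 148
  B: 212 − 63.6 = 148.4 → 148
  → #7a9494
10% tone:
  R: 174 + 0.1×(128−174) = 174 − 4.6 = 169.4 → 169
  G: 211 + 0.1×(128−211) = 211 − 8.3 = 202.7 → 203
  B: 212 + 0.1×(128−212) = 212 − 8.4 = 203.6 → 204
  → #a9cbcc

#7a9494, #a9cbcc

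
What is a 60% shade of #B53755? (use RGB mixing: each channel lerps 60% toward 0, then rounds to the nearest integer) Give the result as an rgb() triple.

rgb(72, 22, 34)

#B53755 is rgb(181, 55, 85).
Per channel, c → c + 0.6(0 − c):
  R: 181 + 0.6×(0−181) = 181 − 108.6 = 72.4 → 72
  G: 55 + 0.6×(0−55) = 55 − 33 = 22 → 22
  B: 85 + 0.6×(0−85) = 85 − 51 = 34 → 34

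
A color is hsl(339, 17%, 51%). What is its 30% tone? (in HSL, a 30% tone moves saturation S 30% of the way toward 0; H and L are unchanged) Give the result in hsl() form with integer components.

hsl(339, 12%, 51%)

S moves 30% from 17 toward 0: 17 − 5.1 = 11.9 → 12.
H and L are unchanged.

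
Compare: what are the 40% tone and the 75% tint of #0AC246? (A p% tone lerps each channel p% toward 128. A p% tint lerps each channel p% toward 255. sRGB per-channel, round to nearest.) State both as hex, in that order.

#0AC246 is rgb(10, 194, 70).
40% tone:
  R: 10 + 47.2 = 57.2 → 57
  G: 194 − 26.4 = 167.6 → 168
  B: 70 + 23.2 = 93.2 → 93
  → #39A85D
75% tint:
  R: 10 + 183.75 = 193.75 → 194
  G: 194 + 0.75×(255−194) = 194 + 45.75 = 239.75 → 240
  B: 70 + 138.75 = 208.75 → 209
  → #C2F0D1

#39A85D, #C2F0D1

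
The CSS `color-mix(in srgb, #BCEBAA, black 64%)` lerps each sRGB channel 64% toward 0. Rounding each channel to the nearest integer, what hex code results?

#44553D

#BCEBAA is rgb(188, 235, 170).
Per channel, c → c + 0.64(0 − c):
  R: 188 − 120.32 = 67.68 → 68
  G: 235 + 0.64×(0−235) = 235 − 150.4 = 84.6 → 85
  B: 170 + 0.64×(0−170) = 170 − 108.8 = 61.2 → 61
rgb(68, 85, 61) = #44553D.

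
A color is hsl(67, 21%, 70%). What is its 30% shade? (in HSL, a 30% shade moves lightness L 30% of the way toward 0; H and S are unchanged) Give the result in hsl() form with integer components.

L moves 30% from 70 toward 0: 70 − 21 = 49 → 49.
H and S are unchanged.

hsl(67, 21%, 49%)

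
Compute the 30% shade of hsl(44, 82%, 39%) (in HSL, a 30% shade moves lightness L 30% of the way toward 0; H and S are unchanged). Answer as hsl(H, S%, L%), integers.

L moves 30% from 39 toward 0: 39 − 11.7 = 27.3 → 27.
H and S are unchanged.

hsl(44, 82%, 27%)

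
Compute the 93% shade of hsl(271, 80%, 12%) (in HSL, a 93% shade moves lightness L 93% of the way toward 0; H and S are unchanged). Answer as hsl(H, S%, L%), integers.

hsl(271, 80%, 1%)

L moves 93% from 12 toward 0: 12 − 11.16 = 0.84 → 1.
H and S are unchanged.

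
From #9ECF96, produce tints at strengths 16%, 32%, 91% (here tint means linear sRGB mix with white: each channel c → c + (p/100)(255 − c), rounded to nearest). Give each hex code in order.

#AED7A7, #BDDEB8, #F6FBF6

#9ECF96 is rgb(158, 207, 150).
16%: (158 + 15.52 = 173.52→174, 207 + 7.68 = 214.68→215, 150 + 16.8 = 166.8→167) → #AED7A7
32%: (158 + 31.04 = 189.04→189, 207 + 15.36 = 222.36→222, 150 + 33.6 = 183.6→184) → #BDDEB8
91%: (158 + 88.27 = 246.27→246, 207 + 43.68 = 250.68→251, 150 + 95.55 = 245.55→246) → #F6FBF6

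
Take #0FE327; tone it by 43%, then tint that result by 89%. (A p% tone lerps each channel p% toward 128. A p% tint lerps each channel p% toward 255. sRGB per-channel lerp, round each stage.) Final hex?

#EAF7EB

#0FE327 is rgb(15, 227, 39).
Per channel, c → c + 0.43(128 − c):
  R: 15 + 0.43×(128−15) = 15 + 48.59 = 63.59 → 64
  G: 227 − 42.57 = 184.43 → 184
  B: 39 + 38.27 = 77.27 → 77
After the tone: rgb(64, 184, 77) = #40B84D.
Per channel, c → c + 0.89(255 − c):
  R: 64 + 0.89×(255−64) = 64 + 169.99 = 233.99 → 234
  G: 184 + 0.89×(255−184) = 184 + 63.19 = 247.19 → 247
  B: 77 + 0.89×(255−77) = 77 + 158.42 = 235.42 → 235
rgb(234, 247, 235) = #EAF7EB.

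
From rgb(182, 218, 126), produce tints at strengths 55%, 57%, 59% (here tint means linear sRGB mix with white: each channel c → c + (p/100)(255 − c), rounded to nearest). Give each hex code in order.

55%: (182 + 40.15 = 222.15→222, 218 + 20.35 = 238.35→238, 126 + 70.95 = 196.95→197) → #DEEEC5
57%: (182 + 41.61 = 223.61→224, 218 + 21.09 = 239.09→239, 126 + 73.53 = 199.53→200) → #E0EFC8
59%: (182 + 43.07 = 225.07→225, 218 + 21.83 = 239.83→240, 126 + 76.11 = 202.11→202) → #E1F0CA

#DEEEC5, #E0EFC8, #E1F0CA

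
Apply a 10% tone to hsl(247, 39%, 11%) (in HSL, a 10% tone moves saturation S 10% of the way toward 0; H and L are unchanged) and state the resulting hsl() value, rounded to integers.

hsl(247, 35%, 11%)

S moves 10% from 39 toward 0: 39 − 3.9 = 35.1 → 35.
H and L are unchanged.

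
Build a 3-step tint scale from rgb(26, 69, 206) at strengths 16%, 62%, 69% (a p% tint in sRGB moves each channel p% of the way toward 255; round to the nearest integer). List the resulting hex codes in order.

16%: (26 + 36.64 = 62.64→63, 69 + 29.76 = 98.76→99, 206 + 7.84 = 213.84→214) → #3F63D6
62%: (26 + 141.98 = 167.98→168, 69 + 115.32 = 184.32→184, 206 + 30.38 = 236.38→236) → #A8B8EC
69%: (26 + 158.01 = 184.01→184, 69 + 128.34 = 197.34→197, 206 + 33.81 = 239.81→240) → #B8C5F0

#3F63D6, #A8B8EC, #B8C5F0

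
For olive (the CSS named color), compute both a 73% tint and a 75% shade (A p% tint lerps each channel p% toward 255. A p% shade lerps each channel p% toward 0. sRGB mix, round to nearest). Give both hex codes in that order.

#DDDDBA, #202000

CSS olive is rgb(128, 128, 0).
73% tint:
  R: 128 + 0.73×(255−128) = 128 + 92.71 = 220.71 → 221
  G: 128 + 92.71 = 220.71 → 221
  B: 0 + 0.73×(255−0) = 0 + 186.15 = 186.15 → 186
  → #DDDDBA
75% shade:
  R: 128 + 0.75×(0−128) = 128 − 96 = 32 → 32
  G: 128 + 0.75×(0−128) = 128 − 96 = 32 → 32
  B: 0 + 0.75×(0−0) = 0 + 0 = 0 → 0
  → #202000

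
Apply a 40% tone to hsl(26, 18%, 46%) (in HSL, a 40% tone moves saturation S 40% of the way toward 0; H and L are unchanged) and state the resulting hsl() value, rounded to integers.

hsl(26, 11%, 46%)

S moves 40% from 18 toward 0: 18 − 7.2 = 10.8 → 11.
H and L are unchanged.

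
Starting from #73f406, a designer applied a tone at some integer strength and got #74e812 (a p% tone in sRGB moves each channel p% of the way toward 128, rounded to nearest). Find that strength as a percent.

10%

#73f406 is rgb(115, 244, 6); #74e812 is rgb(116, 232, 18).
On the B channel (widest range): 18 ≈ 6 + (p/100)(128 − 6), so p ≈ 100×(18 − 6)/(128 − 6) = 1200/122 = 9.84.
p = 10 reproduces all three channels after rounding.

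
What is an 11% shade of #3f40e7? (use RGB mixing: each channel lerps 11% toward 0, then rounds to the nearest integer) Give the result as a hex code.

#3839ce

#3f40e7 is rgb(63, 64, 231).
Per channel, c → c + 0.11(0 − c):
  R: 63 + 0.11×(0−63) = 63 − 6.93 = 56.07 → 56
  G: 64 + 0.11×(0−64) = 64 − 7.04 = 56.96 → 57
  B: 231 + 0.11×(0−231) = 231 − 25.41 = 205.59 → 206
rgb(56, 57, 206) = #3839ce.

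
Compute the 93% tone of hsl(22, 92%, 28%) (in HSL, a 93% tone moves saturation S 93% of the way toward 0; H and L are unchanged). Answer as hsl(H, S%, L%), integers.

hsl(22, 6%, 28%)

S moves 93% from 92 toward 0: 92 − 85.56 = 6.44 → 6.
H and L are unchanged.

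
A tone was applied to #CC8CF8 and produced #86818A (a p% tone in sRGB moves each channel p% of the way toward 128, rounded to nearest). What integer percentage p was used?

92%

#CC8CF8 is rgb(204, 140, 248); #86818A is rgb(134, 129, 138).
On the B channel (widest range): 138 ≈ 248 + (p/100)(128 − 248), so p ≈ 100×(138 − 248)/(128 − 248) = -11000/-120 = 91.67.
p = 92 reproduces all three channels after rounding.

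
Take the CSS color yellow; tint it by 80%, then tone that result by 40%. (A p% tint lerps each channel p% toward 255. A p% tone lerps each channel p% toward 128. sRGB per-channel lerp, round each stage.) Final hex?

CSS yellow is rgb(255, 255, 0).
Lerp each channel 80% toward 255:
  R: 255 + 0 = 255 → 255
  G: 255 + 0.8×(255−255) = 255 + 0 = 255 → 255
  B: 0 + 0.8×(255−0) = 0 + 204 = 204 → 204
After the tint: rgb(255, 255, 204) = #ffffcc.
Per channel, c → c + 0.4(128 − c):
  R: 255 + 0.4×(128−255) = 255 − 50.8 = 204.2 → 204
  G: 255 + 0.4×(128−255) = 255 − 50.8 = 204.2 → 204
  B: 204 + 0.4×(128−204) = 204 − 30.4 = 173.6 → 174
rgb(204, 204, 174) = #ccccae.

#ccccae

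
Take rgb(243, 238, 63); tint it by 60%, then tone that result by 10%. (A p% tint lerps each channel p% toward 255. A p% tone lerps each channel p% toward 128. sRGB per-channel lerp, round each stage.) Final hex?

#eeecad

A 60% tint moves each channel 60% toward 255:
  R: 243 + 7.2 = 250.2 → 250
  G: 238 + 10.2 = 248.2 → 248
  B: 63 + 0.6×(255−63) = 63 + 115.2 = 178.2 → 178
After the tint: rgb(250, 248, 178) = #faf8b2.
Per channel, c → c + 0.1(128 − c):
  R: 250 − 12.2 = 237.8 → 238
  G: 248 − 12 = 236 → 236
  B: 178 − 5 = 173 → 173
rgb(238, 236, 173) = #eeecad.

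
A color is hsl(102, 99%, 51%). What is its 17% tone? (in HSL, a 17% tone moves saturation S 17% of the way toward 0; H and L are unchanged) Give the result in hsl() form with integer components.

hsl(102, 82%, 51%)

S moves 17% from 99 toward 0: 99 − 16.83 = 82.17 → 82.
H and L are unchanged.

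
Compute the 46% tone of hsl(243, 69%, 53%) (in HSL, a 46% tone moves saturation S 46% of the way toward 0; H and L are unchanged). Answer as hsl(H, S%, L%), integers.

hsl(243, 37%, 53%)

S moves 46% from 69 toward 0: 69 − 31.74 = 37.26 → 37.
H and L are unchanged.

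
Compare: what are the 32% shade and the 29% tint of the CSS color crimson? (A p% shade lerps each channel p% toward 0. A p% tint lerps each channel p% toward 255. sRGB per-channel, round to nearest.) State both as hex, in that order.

#960E29, #E65875

CSS crimson is rgb(220, 20, 60).
32% shade:
  R: 220 − 70.4 = 149.6 → 150
  G: 20 − 6.4 = 13.6 → 14
  B: 60 + 0.32×(0−60) = 60 − 19.2 = 40.8 → 41
  → #960E29
29% tint:
  R: 220 + 0.29×(255−220) = 220 + 10.15 = 230.15 → 230
  G: 20 + 68.15 = 88.15 → 88
  B: 60 + 0.29×(255−60) = 60 + 56.55 = 116.55 → 117
  → #E65875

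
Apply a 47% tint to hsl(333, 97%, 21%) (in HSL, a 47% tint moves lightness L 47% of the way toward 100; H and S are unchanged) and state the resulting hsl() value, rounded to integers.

hsl(333, 97%, 58%)

L moves 47% from 21 toward 100: 21 + 37.13 = 58.13 → 58.
H and S are unchanged.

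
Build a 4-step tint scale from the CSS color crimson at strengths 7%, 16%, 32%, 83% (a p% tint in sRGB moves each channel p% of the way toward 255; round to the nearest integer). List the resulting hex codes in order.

CSS crimson is rgb(220, 20, 60).
7%: (220 + 2.45 = 222.45→222, 20 + 16.45 = 36.45→36, 60 + 13.65 = 73.65→74) → #DE244A
16%: (220 + 5.6 = 225.6→226, 20 + 37.6 = 57.6→58, 60 + 31.2 = 91.2→91) → #E23A5B
32%: (220 + 11.2 = 231.2→231, 20 + 75.2 = 95.2→95, 60 + 62.4 = 122.4→122) → #E75F7A
83%: (220 + 29.05 = 249.05→249, 20 + 195.05 = 215.05→215, 60 + 161.85 = 221.85→222) → #F9D7DE

#DE244A, #E23A5B, #E75F7A, #F9D7DE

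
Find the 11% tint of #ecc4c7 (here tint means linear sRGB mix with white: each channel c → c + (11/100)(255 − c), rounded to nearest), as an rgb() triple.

rgb(238, 202, 205)

#ecc4c7 is rgb(236, 196, 199).
Lerp each channel 11% toward 255:
  R: 236 + 0.11×(255−236) = 236 + 2.09 = 238.09 → 238
  G: 196 + 0.11×(255−196) = 196 + 6.49 = 202.49 → 202
  B: 199 + 0.11×(255−199) = 199 + 6.16 = 205.16 → 205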